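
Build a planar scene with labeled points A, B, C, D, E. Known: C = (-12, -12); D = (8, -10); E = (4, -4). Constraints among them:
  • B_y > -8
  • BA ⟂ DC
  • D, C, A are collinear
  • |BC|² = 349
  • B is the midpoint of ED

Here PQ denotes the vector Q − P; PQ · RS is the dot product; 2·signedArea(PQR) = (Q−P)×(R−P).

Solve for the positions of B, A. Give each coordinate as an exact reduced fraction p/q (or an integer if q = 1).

1. B_x = 6  [B is the midpoint of ED]
2. B_y = -7  [B is the midpoint of ED]
   → B = (6, -7)
3. A_x = 638/101  [D, C, A are collinear ∩ BA ⟂ DC]
4. A_y = -1027/101  [D, C, A are collinear ∩ BA ⟂ DC]
   → A = (638/101, -1027/101)

A = (638/101, -1027/101)
B = (6, -7)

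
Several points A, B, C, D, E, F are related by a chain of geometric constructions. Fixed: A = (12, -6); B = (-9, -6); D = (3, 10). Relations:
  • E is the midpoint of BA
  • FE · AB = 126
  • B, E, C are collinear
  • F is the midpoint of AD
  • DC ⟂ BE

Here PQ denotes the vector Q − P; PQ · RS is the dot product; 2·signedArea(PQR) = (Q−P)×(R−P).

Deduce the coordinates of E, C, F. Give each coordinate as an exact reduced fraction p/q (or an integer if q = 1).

1. E_x = 3/2  [E is the midpoint of BA]
2. E_y = -6  [E is the midpoint of BA]
   → E = (3/2, -6)
3. C_x = 3  [B, E, C are collinear ∩ DC ⟂ BE]
4. C_y = -6  [B, E, C are collinear ∩ DC ⟂ BE]
   → C = (3, -6)
5. F_x = 15/2  [F is the midpoint of AD]
6. F_y = 2  [F is the midpoint of AD]
   → F = (15/2, 2)

C = (3, -6)
E = (3/2, -6)
F = (15/2, 2)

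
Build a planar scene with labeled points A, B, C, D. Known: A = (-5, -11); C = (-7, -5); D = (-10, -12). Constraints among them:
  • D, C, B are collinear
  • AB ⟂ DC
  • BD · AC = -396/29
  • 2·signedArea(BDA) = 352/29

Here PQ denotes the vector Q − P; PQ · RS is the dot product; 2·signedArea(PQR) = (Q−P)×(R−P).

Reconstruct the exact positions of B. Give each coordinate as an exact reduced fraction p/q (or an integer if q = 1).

1. B_x = -257/29  [D, C, B are collinear ∩ AB ⟂ DC]
2. B_y = -271/29  [D, C, B are collinear ∩ AB ⟂ DC]
   → B = (-257/29, -271/29)

B = (-257/29, -271/29)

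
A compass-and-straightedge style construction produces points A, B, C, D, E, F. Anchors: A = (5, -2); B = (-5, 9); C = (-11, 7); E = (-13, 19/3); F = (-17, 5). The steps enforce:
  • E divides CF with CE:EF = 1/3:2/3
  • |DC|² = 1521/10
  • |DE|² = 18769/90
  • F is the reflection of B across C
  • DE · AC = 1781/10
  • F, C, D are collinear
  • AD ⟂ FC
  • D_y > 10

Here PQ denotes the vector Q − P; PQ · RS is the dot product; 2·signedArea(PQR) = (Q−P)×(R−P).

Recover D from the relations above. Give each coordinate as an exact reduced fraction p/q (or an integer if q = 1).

D = (7/10, 109/10)

1. D_x = 7/10  [F, C, D are collinear ∩ AD ⟂ FC]
2. D_y = 109/10  [F, C, D are collinear ∩ AD ⟂ FC]
   → D = (7/10, 109/10)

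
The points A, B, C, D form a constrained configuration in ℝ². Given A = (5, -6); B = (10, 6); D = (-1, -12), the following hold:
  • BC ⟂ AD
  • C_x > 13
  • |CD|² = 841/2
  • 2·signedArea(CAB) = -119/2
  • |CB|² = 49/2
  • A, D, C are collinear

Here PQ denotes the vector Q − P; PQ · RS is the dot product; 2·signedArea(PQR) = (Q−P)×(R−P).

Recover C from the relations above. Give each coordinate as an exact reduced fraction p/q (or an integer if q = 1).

1. C_x = 27/2  [A, D, C are collinear ∩ BC ⟂ AD]
2. C_y = 5/2  [A, D, C are collinear ∩ BC ⟂ AD]
   → C = (27/2, 5/2)

C = (27/2, 5/2)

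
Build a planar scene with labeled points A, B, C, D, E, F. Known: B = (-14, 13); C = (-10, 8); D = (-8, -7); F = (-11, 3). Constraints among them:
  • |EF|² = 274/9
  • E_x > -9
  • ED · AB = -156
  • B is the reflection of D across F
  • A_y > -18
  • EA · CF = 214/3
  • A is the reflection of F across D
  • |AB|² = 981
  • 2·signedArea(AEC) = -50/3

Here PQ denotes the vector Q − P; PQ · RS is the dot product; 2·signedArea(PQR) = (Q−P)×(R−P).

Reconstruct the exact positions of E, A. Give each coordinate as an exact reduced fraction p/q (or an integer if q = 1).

A = (-5, -17)
E = (-26/3, -2)

1. A_x = -5  [A is the reflection of F across D]
2. A_y = -17  [A is the reflection of F across D]
   → A = (-5, -17)
3. E_x = -26/3  [ED · AB = -156 ∩ 2·signedArea(AEC) = -50/3]
4. E_y = -2  [ED · AB = -156 ∩ 2·signedArea(AEC) = -50/3]
   → E = (-26/3, -2)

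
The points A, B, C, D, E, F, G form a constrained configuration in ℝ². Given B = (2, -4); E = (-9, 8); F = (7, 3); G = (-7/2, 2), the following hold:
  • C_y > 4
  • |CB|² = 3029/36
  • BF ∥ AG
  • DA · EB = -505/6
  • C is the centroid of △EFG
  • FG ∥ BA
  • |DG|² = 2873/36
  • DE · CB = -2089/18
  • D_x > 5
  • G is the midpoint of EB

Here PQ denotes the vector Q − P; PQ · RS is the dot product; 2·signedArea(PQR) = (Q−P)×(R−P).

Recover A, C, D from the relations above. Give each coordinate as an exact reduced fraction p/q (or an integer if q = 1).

1. A_x = -17/2  [BF ∥ AG ∩ FG ∥ BA]
2. A_y = -5  [BF ∥ AG ∩ FG ∥ BA]
   → A = (-17/2, -5)
3. C_x = -11/6  [C is the centroid of △EFG]
4. C_y = 13/3  [C is the centroid of △EFG]
   → C = (-11/6, 13/3)
5. D_x = 16/3  [DE · CB = -2089/18 ∩ DA · EB = -505/6]
6. D_y = 2/3  [DE · CB = -2089/18 ∩ DA · EB = -505/6]
   → D = (16/3, 2/3)

A = (-17/2, -5)
C = (-11/6, 13/3)
D = (16/3, 2/3)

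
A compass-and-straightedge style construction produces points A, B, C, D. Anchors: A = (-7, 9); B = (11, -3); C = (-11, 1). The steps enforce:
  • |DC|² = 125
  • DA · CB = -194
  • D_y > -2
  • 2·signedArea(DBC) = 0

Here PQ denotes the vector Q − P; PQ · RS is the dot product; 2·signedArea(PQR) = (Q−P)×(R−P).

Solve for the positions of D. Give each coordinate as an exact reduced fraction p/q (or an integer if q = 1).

D = (0, -1)

1. D_x = 0  [2·signedArea(DBC) = 0 ∩ DA · CB = -194]
2. D_y = -1  [2·signedArea(DBC) = 0 ∩ DA · CB = -194]
   → D = (0, -1)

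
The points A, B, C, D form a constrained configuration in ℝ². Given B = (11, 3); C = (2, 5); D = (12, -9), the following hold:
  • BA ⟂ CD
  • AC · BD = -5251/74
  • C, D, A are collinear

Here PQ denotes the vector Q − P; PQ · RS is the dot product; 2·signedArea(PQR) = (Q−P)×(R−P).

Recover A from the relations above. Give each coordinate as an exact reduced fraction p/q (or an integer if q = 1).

1. A_x = 443/74  [C, D, A are collinear ∩ BA ⟂ CD]
2. A_y = -43/74  [C, D, A are collinear ∩ BA ⟂ CD]
   → A = (443/74, -43/74)

A = (443/74, -43/74)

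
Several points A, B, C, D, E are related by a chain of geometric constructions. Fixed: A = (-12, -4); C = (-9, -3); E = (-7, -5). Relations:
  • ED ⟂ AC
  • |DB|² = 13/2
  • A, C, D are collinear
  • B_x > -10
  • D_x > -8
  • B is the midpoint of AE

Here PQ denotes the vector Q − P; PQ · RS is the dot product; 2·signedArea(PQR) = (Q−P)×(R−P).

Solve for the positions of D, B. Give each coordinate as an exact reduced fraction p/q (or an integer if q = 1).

1. D_x = -39/5  [A, C, D are collinear ∩ ED ⟂ AC]
2. D_y = -13/5  [A, C, D are collinear ∩ ED ⟂ AC]
   → D = (-39/5, -13/5)
3. B_x = -19/2  [B is the midpoint of AE]
4. B_y = -9/2  [B is the midpoint of AE]
   → B = (-19/2, -9/2)

B = (-19/2, -9/2)
D = (-39/5, -13/5)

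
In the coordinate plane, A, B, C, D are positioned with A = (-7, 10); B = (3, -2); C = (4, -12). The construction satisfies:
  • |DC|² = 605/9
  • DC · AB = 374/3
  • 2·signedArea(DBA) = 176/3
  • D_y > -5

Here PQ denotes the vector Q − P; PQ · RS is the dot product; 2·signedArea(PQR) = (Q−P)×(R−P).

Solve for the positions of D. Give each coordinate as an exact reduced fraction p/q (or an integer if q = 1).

D = (1/3, -14/3)

1. D_x = 1/3  [2·signedArea(DBA) = 176/3 ∩ DC · AB = 374/3]
2. D_y = -14/3  [2·signedArea(DBA) = 176/3 ∩ DC · AB = 374/3]
   → D = (1/3, -14/3)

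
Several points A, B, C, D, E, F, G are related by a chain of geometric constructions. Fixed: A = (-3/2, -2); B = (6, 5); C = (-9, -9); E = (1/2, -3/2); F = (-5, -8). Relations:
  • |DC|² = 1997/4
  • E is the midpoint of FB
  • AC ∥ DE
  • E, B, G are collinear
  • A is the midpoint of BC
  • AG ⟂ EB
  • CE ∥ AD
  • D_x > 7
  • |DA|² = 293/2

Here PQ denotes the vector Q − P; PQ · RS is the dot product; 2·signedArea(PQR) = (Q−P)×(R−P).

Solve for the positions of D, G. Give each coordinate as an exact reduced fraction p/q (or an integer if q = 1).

D = (8, 11/2)
G = (-337/580, -1611/580)

1. D_x = 8  [AC ∥ DE ∩ CE ∥ AD]
2. D_y = 11/2  [AC ∥ DE ∩ CE ∥ AD]
   → D = (8, 11/2)
3. G_x = -337/580  [E, B, G are collinear ∩ AG ⟂ EB]
4. G_y = -1611/580  [E, B, G are collinear ∩ AG ⟂ EB]
   → G = (-337/580, -1611/580)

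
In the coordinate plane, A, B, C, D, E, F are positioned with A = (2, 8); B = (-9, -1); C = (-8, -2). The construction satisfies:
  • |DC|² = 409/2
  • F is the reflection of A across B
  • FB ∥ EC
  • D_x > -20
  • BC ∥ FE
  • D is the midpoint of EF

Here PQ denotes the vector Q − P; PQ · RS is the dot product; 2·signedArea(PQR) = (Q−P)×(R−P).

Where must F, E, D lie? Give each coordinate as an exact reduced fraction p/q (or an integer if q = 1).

1. F_x = -20  [F is the reflection of A across B]
2. F_y = -10  [F is the reflection of A across B]
   → F = (-20, -10)
3. E_x = -19  [FB ∥ EC ∩ BC ∥ FE]
4. E_y = -11  [FB ∥ EC ∩ BC ∥ FE]
   → E = (-19, -11)
5. D_x = -39/2  [D is the midpoint of EF]
6. D_y = -21/2  [D is the midpoint of EF]
   → D = (-39/2, -21/2)

D = (-39/2, -21/2)
E = (-19, -11)
F = (-20, -10)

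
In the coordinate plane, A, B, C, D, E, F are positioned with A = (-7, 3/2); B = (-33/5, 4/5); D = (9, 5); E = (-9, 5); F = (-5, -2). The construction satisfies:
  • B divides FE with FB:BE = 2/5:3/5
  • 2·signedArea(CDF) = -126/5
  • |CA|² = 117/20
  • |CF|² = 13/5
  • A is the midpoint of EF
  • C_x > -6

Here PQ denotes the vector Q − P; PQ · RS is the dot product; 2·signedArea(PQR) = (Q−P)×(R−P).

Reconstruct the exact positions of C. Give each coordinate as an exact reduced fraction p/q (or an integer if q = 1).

C = (-29/5, -3/5)

1. C_x = -29/5  [line 7·x + -14·y + 161/5 = 0 ∩ |CA|² = 117/20]
2. C_y = -3/5  [line 7·x + -14·y + 161/5 = 0 ∩ |CA|² = 117/20]
   → C = (-29/5, -3/5)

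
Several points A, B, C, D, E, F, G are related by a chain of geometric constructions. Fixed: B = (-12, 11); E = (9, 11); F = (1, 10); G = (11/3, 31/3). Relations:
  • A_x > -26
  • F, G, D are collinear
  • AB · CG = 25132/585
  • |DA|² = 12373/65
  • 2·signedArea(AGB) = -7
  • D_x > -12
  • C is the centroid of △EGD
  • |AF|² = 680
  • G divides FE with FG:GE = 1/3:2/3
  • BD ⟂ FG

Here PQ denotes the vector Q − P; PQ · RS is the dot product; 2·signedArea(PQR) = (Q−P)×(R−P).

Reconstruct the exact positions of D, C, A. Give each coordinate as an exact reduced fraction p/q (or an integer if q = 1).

A = (-25, 12)
C = (193/585, 5801/585)
D = (-759/65, 547/65)

1. D_x = -759/65  [F, G, D are collinear ∩ BD ⟂ FG]
2. D_y = 547/65  [F, G, D are collinear ∩ BD ⟂ FG]
   → D = (-759/65, 547/65)
3. C_x = 193/585  [C is the centroid of △EGD]
4. C_y = 5801/585  [C is the centroid of △EGD]
   → C = (193/585, 5801/585)
5. A_x = -25  [2·signedArea(AGB) = -7 ∩ AB · CG = 25132/585]
6. A_y = 12  [2·signedArea(AGB) = -7 ∩ AB · CG = 25132/585]
   → A = (-25, 12)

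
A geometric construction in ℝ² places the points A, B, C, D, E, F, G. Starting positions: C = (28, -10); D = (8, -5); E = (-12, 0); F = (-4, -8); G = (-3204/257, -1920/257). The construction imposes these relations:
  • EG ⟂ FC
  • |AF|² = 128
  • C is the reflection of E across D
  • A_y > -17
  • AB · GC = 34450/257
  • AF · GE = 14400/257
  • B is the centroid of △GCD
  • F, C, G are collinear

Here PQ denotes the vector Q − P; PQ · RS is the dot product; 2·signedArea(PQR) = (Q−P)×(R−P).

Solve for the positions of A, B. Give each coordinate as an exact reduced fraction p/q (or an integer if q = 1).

1. B_x = 2016/257  [B is the centroid of △GCD]
2. B_y = -1925/257  [B is the centroid of △GCD]
   → B = (2016/257, -1925/257)
3. A_x = 4  [AB · GC = 34450/257 ∩ AF · GE = 14400/257]
4. A_y = -16  [AB · GC = 34450/257 ∩ AF · GE = 14400/257]
   → A = (4, -16)

A = (4, -16)
B = (2016/257, -1925/257)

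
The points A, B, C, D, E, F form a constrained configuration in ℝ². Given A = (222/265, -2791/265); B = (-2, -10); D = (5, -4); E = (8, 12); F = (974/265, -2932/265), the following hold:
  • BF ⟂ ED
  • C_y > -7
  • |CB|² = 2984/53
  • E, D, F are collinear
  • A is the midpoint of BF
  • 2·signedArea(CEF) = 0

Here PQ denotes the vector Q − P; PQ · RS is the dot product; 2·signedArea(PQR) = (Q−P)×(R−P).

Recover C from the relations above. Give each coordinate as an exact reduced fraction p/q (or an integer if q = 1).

C = (1208/265, -1684/265)

1. C_x = 1208/265  [line 6112/265·x + -1146/265·y + -35144/265 = 0 ∩ |CB|² = 2984/53]
2. C_y = -1684/265  [line 6112/265·x + -1146/265·y + -35144/265 = 0 ∩ |CB|² = 2984/53]
   → C = (1208/265, -1684/265)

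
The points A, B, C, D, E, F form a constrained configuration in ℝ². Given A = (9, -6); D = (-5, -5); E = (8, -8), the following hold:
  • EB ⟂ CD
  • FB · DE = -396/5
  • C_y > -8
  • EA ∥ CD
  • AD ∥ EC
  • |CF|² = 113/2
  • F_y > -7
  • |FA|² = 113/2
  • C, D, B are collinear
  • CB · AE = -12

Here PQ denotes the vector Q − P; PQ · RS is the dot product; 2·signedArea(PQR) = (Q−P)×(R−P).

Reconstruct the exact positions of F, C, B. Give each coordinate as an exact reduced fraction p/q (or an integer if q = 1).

1. C_x = -6  [EA ∥ CD ∩ AD ∥ EC]
2. C_y = -7  [EA ∥ CD ∩ AD ∥ EC]
   → C = (-6, -7)
3. B_x = -18/5  [C, D, B are collinear ∩ EB ⟂ CD]
4. B_y = -11/5  [C, D, B are collinear ∩ EB ⟂ CD]
   → B = (-18/5, -11/5)
5. F_x = 3/2  [line -13·x + 3·y + 39 = 0 ∩ |CF|² = 113/2]
6. F_y = -13/2  [line -13·x + 3·y + 39 = 0 ∩ |CF|² = 113/2]
   → F = (3/2, -13/2)

B = (-18/5, -11/5)
C = (-6, -7)
F = (3/2, -13/2)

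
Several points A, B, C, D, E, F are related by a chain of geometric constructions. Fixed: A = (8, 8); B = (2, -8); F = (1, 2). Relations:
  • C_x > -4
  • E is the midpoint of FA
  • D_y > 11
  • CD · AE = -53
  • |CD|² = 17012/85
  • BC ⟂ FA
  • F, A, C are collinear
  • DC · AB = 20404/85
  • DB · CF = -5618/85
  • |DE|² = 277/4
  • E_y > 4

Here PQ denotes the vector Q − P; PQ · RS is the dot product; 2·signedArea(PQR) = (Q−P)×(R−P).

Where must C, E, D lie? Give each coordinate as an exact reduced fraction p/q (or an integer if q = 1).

1. C_x = -286/85  [F, A, C are collinear ∩ BC ⟂ FA]
2. C_y = -148/85  [F, A, C are collinear ∩ BC ⟂ FA]
   → C = (-286/85, -148/85)
3. E_x = 9/2  [E is the midpoint of FA]
4. E_y = 5  [E is the midpoint of FA]
   → E = (9/2, 5)
5. D_x = 0  [DB · CF = -5618/85 ∩ DC · AB = 20404/85]
6. D_y = 12  [DB · CF = -5618/85 ∩ DC · AB = 20404/85]
   → D = (0, 12)

C = (-286/85, -148/85)
D = (0, 12)
E = (9/2, 5)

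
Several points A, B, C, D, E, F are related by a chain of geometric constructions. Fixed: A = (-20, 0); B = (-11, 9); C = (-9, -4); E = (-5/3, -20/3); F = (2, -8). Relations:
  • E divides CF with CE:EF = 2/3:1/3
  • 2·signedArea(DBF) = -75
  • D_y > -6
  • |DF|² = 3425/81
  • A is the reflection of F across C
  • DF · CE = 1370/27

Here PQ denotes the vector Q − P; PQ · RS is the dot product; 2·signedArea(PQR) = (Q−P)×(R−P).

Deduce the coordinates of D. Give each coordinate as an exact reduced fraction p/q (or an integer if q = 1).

D = (-37/9, -52/9)

1. D_x = -37/9  [2·signedArea(DBF) = -75 ∩ DF · CE = 1370/27]
2. D_y = -52/9  [2·signedArea(DBF) = -75 ∩ DF · CE = 1370/27]
   → D = (-37/9, -52/9)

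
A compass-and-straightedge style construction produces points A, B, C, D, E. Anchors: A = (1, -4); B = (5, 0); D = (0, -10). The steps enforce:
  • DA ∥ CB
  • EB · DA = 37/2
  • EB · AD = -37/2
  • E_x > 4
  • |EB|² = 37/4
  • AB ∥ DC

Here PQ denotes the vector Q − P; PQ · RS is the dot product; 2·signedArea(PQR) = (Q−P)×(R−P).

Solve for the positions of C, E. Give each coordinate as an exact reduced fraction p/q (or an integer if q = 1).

1. C_x = 4  [DA ∥ CB ∩ AB ∥ DC]
2. C_y = -6  [DA ∥ CB ∩ AB ∥ DC]
   → C = (4, -6)
3. E_x = 9/2  [line 1·x + 6·y + 27/2 = 0 ∩ |EB|² = 37/4]
4. E_y = -3  [line 1·x + 6·y + 27/2 = 0 ∩ |EB|² = 37/4]
   → E = (9/2, -3)

C = (4, -6)
E = (9/2, -3)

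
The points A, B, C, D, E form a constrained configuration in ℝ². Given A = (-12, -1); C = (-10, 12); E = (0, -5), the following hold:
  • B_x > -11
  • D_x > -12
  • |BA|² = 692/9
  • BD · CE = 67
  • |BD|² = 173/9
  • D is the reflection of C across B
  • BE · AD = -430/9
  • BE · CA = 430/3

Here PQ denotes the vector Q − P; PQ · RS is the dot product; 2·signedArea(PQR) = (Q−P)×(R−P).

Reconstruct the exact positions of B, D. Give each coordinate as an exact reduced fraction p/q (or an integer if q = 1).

1. B_x = -32/3  [line 2·x + 13·y + -235/3 = 0 ∩ |BA|² = 692/9]
2. B_y = 23/3  [line 2·x + 13·y + -235/3 = 0 ∩ |BA|² = 692/9]
   → B = (-32/3, 23/3)
3. D_x = -34/3  [BE · AD = -430/9 ∩ D is the reflection of C across B]
4. D_y = 10/3  [BE · AD = -430/9 ∩ D is the reflection of C across B]
   → D = (-34/3, 10/3)

B = (-32/3, 23/3)
D = (-34/3, 10/3)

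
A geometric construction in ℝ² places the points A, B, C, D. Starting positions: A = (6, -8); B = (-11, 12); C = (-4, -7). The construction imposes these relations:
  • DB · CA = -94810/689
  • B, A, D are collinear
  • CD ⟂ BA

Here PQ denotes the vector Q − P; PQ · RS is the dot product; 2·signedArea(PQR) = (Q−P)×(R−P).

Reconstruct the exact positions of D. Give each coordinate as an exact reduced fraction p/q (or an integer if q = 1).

1. D_x = 904/689  [B, A, D are collinear ∩ CD ⟂ BA]
2. D_y = -1712/689  [B, A, D are collinear ∩ CD ⟂ BA]
   → D = (904/689, -1712/689)

D = (904/689, -1712/689)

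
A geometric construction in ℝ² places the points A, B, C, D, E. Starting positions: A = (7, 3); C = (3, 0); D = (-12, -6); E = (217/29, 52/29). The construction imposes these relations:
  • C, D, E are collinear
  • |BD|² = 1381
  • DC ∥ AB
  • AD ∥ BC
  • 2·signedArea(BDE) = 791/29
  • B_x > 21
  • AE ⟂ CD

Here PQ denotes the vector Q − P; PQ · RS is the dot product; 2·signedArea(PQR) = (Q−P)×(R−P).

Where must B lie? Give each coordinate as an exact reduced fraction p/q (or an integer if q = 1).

B = (22, 9)

1. B_x = 22  [AD ∥ BC ∩ DC ∥ AB]
2. B_y = 9  [AD ∥ BC ∩ DC ∥ AB]
   → B = (22, 9)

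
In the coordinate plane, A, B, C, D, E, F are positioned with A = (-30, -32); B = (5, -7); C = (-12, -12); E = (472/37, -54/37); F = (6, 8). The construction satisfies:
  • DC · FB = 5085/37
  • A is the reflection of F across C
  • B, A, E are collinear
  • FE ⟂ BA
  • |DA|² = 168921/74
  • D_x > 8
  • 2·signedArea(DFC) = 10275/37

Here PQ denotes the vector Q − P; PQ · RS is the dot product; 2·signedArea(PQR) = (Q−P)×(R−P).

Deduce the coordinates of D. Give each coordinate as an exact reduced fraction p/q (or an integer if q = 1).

1. D_x = 657/74  [2·signedArea(DFC) = 10275/37 ∩ DC · FB = 5085/37]
2. D_y = -313/74  [2·signedArea(DFC) = 10275/37 ∩ DC · FB = 5085/37]
   → D = (657/74, -313/74)

D = (657/74, -313/74)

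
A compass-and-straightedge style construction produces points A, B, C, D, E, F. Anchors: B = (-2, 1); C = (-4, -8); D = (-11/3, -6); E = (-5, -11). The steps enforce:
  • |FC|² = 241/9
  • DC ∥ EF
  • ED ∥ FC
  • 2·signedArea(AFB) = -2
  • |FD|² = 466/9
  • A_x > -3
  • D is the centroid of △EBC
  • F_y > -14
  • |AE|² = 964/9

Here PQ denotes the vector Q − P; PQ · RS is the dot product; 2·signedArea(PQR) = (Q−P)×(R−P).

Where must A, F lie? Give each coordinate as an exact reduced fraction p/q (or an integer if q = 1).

1. F_x = -16/3  [ED ∥ FC ∩ DC ∥ EF]
2. F_y = -13  [ED ∥ FC ∩ DC ∥ EF]
   → F = (-16/3, -13)
3. A_x = -7/3  [line -14·x + 10/3·y + -88/3 = 0 ∩ |AE|² = 964/9]
4. A_y = -1  [line -14·x + 10/3·y + -88/3 = 0 ∩ |AE|² = 964/9]
   → A = (-7/3, -1)

A = (-7/3, -1)
F = (-16/3, -13)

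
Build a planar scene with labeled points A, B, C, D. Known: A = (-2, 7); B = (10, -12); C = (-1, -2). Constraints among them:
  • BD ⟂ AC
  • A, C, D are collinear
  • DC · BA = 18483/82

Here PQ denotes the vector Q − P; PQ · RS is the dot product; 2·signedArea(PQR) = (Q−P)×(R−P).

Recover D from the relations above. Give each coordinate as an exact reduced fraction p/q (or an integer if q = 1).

D = (19/82, -1073/82)

1. D_x = 19/82  [A, C, D are collinear ∩ BD ⟂ AC]
2. D_y = -1073/82  [A, C, D are collinear ∩ BD ⟂ AC]
   → D = (19/82, -1073/82)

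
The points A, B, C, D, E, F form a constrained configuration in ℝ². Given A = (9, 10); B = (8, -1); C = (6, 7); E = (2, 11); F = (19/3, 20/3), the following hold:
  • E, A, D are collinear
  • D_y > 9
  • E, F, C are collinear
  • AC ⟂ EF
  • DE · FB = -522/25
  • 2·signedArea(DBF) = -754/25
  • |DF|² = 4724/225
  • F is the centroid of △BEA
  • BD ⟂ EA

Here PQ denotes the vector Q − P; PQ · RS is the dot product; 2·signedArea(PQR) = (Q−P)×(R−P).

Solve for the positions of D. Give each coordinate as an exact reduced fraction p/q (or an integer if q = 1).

1. D_x = 239/25  [E, A, D are collinear ∩ BD ⟂ EA]
2. D_y = 248/25  [E, A, D are collinear ∩ BD ⟂ EA]
   → D = (239/25, 248/25)

D = (239/25, 248/25)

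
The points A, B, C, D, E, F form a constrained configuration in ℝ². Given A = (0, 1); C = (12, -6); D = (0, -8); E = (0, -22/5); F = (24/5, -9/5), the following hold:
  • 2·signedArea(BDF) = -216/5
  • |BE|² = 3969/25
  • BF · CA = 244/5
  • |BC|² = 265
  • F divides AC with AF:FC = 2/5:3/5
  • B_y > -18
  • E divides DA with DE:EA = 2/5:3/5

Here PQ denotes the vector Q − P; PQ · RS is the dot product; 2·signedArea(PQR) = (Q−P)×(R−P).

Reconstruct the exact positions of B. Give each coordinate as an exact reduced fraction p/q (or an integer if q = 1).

B = (0, -17)

1. B_x = 0  [2·signedArea(BDF) = -216/5 ∩ BF · CA = 244/5]
2. B_y = -17  [2·signedArea(BDF) = -216/5 ∩ BF · CA = 244/5]
   → B = (0, -17)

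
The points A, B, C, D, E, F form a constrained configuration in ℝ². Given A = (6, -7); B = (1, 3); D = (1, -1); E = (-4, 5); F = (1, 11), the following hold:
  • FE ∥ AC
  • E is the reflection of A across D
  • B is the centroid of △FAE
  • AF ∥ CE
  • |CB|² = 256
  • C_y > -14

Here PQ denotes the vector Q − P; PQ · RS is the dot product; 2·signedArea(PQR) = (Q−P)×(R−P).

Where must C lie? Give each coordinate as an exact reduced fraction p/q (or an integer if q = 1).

C = (1, -13)

1. C_x = 1  [AF ∥ CE ∩ FE ∥ AC]
2. C_y = -13  [AF ∥ CE ∩ FE ∥ AC]
   → C = (1, -13)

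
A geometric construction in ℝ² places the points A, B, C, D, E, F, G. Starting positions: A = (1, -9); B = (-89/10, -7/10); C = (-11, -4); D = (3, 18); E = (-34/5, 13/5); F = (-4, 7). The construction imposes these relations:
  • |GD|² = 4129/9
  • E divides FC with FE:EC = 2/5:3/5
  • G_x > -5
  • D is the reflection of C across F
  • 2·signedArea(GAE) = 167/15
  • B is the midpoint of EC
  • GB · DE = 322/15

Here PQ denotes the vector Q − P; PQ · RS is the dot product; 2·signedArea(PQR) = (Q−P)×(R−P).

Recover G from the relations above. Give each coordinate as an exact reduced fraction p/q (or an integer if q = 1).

1. G_x = -14/3  [GB · DE = 322/15 ∩ 2·signedArea(GAE) = 167/15]
2. G_y = -2  [GB · DE = 322/15 ∩ 2·signedArea(GAE) = 167/15]
   → G = (-14/3, -2)

G = (-14/3, -2)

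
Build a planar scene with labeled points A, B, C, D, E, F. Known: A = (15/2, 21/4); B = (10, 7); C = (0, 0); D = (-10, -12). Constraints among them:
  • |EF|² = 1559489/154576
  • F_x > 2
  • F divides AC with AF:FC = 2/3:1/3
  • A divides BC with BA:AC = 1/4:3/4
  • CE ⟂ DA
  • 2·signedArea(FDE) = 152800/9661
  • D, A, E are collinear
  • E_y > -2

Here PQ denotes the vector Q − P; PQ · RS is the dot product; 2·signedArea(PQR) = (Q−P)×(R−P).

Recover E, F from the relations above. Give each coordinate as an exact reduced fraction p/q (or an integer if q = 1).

1. E_x = 10350/9661  [D, A, E are collinear ∩ CE ⟂ DA]
2. E_y = -10500/9661  [D, A, E are collinear ∩ CE ⟂ DA]
   → E = (10350/9661, -10500/9661)
3. F_x = 5/2  [F divides AC with AF:FC = 2/3:1/3]
4. F_y = 7/4  [F divides AC with AF:FC = 2/3:1/3]
   → F = (5/2, 7/4)

E = (10350/9661, -10500/9661)
F = (5/2, 7/4)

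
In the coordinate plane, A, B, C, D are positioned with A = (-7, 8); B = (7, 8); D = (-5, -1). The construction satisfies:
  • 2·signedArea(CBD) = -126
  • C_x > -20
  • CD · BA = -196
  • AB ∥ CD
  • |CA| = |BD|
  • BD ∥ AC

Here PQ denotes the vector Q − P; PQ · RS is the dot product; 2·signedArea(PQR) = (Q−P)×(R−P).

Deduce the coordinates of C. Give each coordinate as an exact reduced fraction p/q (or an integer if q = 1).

C = (-19, -1)

1. C_x = -19  [AB ∥ CD ∩ BD ∥ AC]
2. C_y = -1  [AB ∥ CD ∩ BD ∥ AC]
   → C = (-19, -1)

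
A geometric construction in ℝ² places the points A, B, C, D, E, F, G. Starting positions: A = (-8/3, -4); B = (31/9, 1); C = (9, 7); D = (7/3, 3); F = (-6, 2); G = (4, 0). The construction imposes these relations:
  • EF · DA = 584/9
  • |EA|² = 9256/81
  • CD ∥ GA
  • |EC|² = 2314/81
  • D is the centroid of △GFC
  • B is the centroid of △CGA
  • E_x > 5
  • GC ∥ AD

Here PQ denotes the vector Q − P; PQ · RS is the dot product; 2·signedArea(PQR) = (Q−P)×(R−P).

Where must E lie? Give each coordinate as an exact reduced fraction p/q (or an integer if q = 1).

1. E_x = 46/9  [line 5·x + 7·y + -440/9 = 0 ∩ |EA|² = 9256/81]
2. E_y = 10/3  [line 5·x + 7·y + -440/9 = 0 ∩ |EA|² = 9256/81]
   → E = (46/9, 10/3)

E = (46/9, 10/3)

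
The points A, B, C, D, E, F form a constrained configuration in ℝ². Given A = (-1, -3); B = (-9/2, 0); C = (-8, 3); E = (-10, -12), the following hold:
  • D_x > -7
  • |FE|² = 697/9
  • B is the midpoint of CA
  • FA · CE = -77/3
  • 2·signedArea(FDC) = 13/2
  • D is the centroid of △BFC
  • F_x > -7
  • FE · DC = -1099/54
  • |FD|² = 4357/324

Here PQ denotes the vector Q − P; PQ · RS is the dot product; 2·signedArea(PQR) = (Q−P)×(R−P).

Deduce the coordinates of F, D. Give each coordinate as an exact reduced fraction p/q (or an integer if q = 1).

1. F_x = -19/3  [line 2·x + 15·y + 218/3 = 0 ∩ |FE|² = 697/9]
2. F_y = -4  [line 2·x + 15·y + 218/3 = 0 ∩ |FE|² = 697/9]
   → F = (-19/3, -4)
3. D_x = -113/18  [D is the centroid of △BFC]
4. D_y = -1/3  [D is the centroid of △BFC]
   → D = (-113/18, -1/3)

D = (-113/18, -1/3)
F = (-19/3, -4)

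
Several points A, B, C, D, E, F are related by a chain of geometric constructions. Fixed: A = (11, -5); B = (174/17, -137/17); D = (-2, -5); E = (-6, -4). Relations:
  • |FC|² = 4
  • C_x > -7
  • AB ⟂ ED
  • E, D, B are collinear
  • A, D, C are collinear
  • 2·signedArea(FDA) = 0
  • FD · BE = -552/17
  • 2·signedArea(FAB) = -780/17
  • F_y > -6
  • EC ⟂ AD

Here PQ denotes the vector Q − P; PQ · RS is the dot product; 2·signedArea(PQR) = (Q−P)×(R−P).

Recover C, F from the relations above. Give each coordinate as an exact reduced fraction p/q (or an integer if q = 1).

1. C_x = -6  [A, D, C are collinear ∩ EC ⟂ AD]
2. C_y = -5  [A, D, C are collinear ∩ EC ⟂ AD]
   → C = (-6, -5)
3. F_x = -4  [2·signedArea(FDA) = 0 ∩ FD · BE = -552/17]
4. F_y = -5  [2·signedArea(FDA) = 0 ∩ FD · BE = -552/17]
   → F = (-4, -5)

C = (-6, -5)
F = (-4, -5)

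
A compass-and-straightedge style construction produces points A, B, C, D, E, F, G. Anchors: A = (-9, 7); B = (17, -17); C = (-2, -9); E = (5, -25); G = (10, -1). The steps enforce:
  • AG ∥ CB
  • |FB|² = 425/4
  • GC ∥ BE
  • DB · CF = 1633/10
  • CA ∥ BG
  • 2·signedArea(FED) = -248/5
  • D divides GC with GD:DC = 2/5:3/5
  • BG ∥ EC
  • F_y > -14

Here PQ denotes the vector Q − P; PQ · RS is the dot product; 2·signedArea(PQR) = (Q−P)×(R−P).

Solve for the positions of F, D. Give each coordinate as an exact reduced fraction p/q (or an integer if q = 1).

D = (26/5, -21/5)
F = (15/2, -13)

1. D_x = 26/5  [D divides GC with GD:DC = 2/5:3/5]
2. D_y = -21/5  [D divides GC with GD:DC = 2/5:3/5]
   → D = (26/5, -21/5)
3. F_x = 15/2  [2·signedArea(FED) = -248/5 ∩ DB · CF = 1633/10]
4. F_y = -13  [2·signedArea(FED) = -248/5 ∩ DB · CF = 1633/10]
   → F = (15/2, -13)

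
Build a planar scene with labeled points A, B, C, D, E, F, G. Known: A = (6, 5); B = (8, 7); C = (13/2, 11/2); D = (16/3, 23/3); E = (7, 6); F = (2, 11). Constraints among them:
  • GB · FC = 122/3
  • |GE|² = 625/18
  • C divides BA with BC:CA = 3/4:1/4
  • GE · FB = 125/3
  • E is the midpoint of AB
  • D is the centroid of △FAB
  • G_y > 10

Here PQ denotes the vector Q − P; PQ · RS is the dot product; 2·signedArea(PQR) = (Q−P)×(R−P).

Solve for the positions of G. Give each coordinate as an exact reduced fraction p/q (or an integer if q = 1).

1. G_x = 17/6  [GE · FB = 125/3 ∩ GB · FC = 122/3]
2. G_y = 61/6  [GE · FB = 125/3 ∩ GB · FC = 122/3]
   → G = (17/6, 61/6)

G = (17/6, 61/6)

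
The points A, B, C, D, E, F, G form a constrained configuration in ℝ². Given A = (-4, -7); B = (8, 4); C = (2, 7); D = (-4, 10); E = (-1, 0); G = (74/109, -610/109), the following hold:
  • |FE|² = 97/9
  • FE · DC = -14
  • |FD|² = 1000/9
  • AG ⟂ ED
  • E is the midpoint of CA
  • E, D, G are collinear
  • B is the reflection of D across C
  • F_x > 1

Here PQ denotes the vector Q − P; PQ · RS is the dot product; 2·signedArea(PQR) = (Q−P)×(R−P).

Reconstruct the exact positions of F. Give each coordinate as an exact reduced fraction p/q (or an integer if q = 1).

1. F_x = 2  [line -6·x + 3·y + 8 = 0 ∩ |FE|² = 97/9]
2. F_y = 4/3  [line -6·x + 3·y + 8 = 0 ∩ |FE|² = 97/9]
   → F = (2, 4/3)

F = (2, 4/3)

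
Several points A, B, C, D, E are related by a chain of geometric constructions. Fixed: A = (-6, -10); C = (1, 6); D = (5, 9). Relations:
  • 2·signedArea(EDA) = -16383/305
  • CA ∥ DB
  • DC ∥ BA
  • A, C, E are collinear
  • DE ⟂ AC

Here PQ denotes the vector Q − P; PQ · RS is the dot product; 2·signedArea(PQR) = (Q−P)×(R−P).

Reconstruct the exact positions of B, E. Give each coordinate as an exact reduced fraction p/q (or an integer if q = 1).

1. B_x = -2  [DC ∥ BA ∩ CA ∥ DB]
2. B_y = -7  [DC ∥ BA ∩ CA ∥ DB]
   → B = (-2, -7)
3. E_x = 837/305  [A, C, E are collinear ∩ DE ⟂ AC]
4. E_y = 3046/305  [A, C, E are collinear ∩ DE ⟂ AC]
   → E = (837/305, 3046/305)

B = (-2, -7)
E = (837/305, 3046/305)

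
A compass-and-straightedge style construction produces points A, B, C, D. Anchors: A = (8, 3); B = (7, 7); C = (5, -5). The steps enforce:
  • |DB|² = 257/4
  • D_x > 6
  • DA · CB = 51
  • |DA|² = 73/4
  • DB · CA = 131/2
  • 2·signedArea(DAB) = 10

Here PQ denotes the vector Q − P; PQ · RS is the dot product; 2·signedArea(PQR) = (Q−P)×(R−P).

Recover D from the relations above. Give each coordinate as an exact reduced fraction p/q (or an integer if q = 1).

D = (13/2, -1)

1. D_x = 13/2  [DB · CA = 131/2 ∩ DA · CB = 51]
2. D_y = -1  [DB · CA = 131/2 ∩ DA · CB = 51]
   → D = (13/2, -1)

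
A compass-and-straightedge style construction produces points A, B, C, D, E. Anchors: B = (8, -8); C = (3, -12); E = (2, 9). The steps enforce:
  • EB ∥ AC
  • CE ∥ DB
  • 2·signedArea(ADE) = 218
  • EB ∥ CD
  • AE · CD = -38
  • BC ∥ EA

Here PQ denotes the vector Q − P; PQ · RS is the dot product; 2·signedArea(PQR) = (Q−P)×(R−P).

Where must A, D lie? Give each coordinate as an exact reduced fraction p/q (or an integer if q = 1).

A = (-3, 5)
D = (9, -29)

1. A_x = -3  [EB ∥ AC ∩ BC ∥ EA]
2. A_y = 5  [EB ∥ AC ∩ BC ∥ EA]
   → A = (-3, 5)
3. D_x = 9  [CE ∥ DB ∩ EB ∥ CD]
4. D_y = -29  [CE ∥ DB ∩ EB ∥ CD]
   → D = (9, -29)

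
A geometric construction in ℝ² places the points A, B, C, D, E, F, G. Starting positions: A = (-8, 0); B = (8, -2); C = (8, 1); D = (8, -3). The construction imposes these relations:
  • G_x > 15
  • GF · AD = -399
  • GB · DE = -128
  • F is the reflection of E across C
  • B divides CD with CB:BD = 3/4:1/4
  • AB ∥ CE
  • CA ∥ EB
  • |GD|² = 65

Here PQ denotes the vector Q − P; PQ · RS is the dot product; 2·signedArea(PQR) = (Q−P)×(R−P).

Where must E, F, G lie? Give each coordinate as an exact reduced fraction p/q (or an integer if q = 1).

E = (24, -1)
F = (-8, 3)
G = (16, -2)

1. E_x = 24  [CA ∥ EB ∩ AB ∥ CE]
2. E_y = -1  [CA ∥ EB ∩ AB ∥ CE]
   → E = (24, -1)
3. F_x = -8  [F is the reflection of E across C]
4. F_y = 3  [F is the reflection of E across C]
   → F = (-8, 3)
5. G_x = 16  [GF · AD = -399 ∩ GB · DE = -128]
6. G_y = -2  [GF · AD = -399 ∩ GB · DE = -128]
   → G = (16, -2)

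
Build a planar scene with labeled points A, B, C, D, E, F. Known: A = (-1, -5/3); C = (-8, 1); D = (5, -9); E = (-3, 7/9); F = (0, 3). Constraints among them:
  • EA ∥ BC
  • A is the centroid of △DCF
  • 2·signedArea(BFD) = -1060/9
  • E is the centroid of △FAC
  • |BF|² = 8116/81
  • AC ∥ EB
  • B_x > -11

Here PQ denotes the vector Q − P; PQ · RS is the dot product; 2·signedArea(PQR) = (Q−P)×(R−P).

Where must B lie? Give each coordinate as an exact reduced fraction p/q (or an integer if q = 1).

1. B_x = -10  [EA ∥ BC ∩ AC ∥ EB]
2. B_y = 31/9  [EA ∥ BC ∩ AC ∥ EB]
   → B = (-10, 31/9)

B = (-10, 31/9)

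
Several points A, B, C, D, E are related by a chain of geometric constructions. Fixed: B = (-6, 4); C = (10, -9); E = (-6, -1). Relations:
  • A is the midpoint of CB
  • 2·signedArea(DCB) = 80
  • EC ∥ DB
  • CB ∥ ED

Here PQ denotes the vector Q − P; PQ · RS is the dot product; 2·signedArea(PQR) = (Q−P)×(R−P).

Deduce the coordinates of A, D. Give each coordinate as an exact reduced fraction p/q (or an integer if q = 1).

1. A_x = 2  [A is the midpoint of CB]
2. A_y = -5/2  [A is the midpoint of CB]
   → A = (2, -5/2)
3. D_x = -22  [EC ∥ DB ∩ CB ∥ ED]
4. D_y = 12  [EC ∥ DB ∩ CB ∥ ED]
   → D = (-22, 12)

A = (2, -5/2)
D = (-22, 12)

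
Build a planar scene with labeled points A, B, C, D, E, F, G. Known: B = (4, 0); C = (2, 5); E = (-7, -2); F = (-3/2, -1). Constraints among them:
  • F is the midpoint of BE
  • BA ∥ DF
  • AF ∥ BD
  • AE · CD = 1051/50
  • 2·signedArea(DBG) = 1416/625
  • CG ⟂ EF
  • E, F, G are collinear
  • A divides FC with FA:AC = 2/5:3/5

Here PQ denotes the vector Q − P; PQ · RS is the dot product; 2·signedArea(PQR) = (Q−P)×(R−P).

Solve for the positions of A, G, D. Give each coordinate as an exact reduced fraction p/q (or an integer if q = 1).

1. A_x = -1/10  [A divides FC with FA:AC = 2/5:3/5]
2. A_y = 7/5  [A divides FC with FA:AC = 2/5:3/5]
   → A = (-1/10, 7/5)
3. G_x = 368/125  [E, F, G are collinear ∩ CG ⟂ EF]
4. G_y = -24/125  [E, F, G are collinear ∩ CG ⟂ EF]
   → G = (368/125, -24/125)
5. D_x = 13/5  [BA ∥ DF ∩ AF ∥ BD]
6. D_y = -12/5  [BA ∥ DF ∩ AF ∥ BD]
   → D = (13/5, -12/5)

A = (-1/10, 7/5)
D = (13/5, -12/5)
G = (368/125, -24/125)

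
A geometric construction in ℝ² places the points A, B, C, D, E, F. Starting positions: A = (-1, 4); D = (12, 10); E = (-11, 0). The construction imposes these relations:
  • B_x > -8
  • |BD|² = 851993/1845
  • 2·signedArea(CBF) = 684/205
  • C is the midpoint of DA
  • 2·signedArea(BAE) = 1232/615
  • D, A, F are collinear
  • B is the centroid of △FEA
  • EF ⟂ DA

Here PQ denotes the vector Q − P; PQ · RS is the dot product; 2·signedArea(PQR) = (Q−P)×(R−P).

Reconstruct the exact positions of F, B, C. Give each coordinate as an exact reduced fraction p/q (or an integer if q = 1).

B = (-4667/615, 716/615)
C = (11/2, 7)
F = (-2207/205, -104/205)

1. F_x = -2207/205  [D, A, F are collinear ∩ EF ⟂ DA]
2. F_y = -104/205  [D, A, F are collinear ∩ EF ⟂ DA]
   → F = (-2207/205, -104/205)
3. B_x = -4667/615  [B is the centroid of △FEA]
4. B_y = 716/615  [B is the centroid of △FEA]
   → B = (-4667/615, 716/615)
5. C_x = 11/2  [C is the midpoint of DA]
6. C_y = 7  [C is the midpoint of DA]
   → C = (11/2, 7)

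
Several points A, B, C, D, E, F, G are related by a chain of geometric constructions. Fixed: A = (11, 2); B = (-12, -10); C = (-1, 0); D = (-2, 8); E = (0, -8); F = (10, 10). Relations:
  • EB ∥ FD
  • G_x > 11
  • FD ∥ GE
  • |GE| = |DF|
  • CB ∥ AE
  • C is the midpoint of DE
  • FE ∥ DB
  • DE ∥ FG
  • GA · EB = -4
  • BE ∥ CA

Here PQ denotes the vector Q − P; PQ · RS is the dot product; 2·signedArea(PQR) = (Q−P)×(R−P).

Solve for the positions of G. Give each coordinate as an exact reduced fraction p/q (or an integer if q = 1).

G = (12, -6)

1. G_x = 12  [FD ∥ GE ∩ DE ∥ FG]
2. G_y = -6  [FD ∥ GE ∩ DE ∥ FG]
   → G = (12, -6)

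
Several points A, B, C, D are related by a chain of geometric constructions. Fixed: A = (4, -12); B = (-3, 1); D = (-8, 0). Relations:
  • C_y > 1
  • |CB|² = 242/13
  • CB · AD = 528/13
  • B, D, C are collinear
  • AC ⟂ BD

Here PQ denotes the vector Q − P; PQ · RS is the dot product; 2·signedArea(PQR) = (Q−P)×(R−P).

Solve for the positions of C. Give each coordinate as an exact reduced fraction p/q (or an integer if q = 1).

1. C_x = 16/13  [B, D, C are collinear ∩ AC ⟂ BD]
2. C_y = 24/13  [B, D, C are collinear ∩ AC ⟂ BD]
   → C = (16/13, 24/13)

C = (16/13, 24/13)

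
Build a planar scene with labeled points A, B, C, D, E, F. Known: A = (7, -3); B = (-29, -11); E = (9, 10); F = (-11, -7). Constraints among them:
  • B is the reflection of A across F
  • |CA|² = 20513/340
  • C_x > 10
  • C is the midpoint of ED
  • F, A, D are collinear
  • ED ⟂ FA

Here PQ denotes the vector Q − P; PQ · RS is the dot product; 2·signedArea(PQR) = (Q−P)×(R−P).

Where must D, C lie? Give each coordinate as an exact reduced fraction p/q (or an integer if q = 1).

C = (878/85, 683/170)
D = (991/85, -167/85)

1. D_x = 991/85  [F, A, D are collinear ∩ ED ⟂ FA]
2. D_y = -167/85  [F, A, D are collinear ∩ ED ⟂ FA]
   → D = (991/85, -167/85)
3. C_x = 878/85  [C is the midpoint of ED]
4. C_y = 683/170  [C is the midpoint of ED]
   → C = (878/85, 683/170)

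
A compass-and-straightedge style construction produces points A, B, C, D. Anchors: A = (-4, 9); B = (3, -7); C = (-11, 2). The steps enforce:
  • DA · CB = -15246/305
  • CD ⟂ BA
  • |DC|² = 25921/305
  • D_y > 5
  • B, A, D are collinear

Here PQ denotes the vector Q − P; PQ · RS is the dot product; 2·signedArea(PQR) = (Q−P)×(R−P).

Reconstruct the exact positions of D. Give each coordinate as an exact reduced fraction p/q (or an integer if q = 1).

D = (-779/305, 1737/305)

1. D_x = -779/305  [B, A, D are collinear ∩ CD ⟂ BA]
2. D_y = 1737/305  [B, A, D are collinear ∩ CD ⟂ BA]
   → D = (-779/305, 1737/305)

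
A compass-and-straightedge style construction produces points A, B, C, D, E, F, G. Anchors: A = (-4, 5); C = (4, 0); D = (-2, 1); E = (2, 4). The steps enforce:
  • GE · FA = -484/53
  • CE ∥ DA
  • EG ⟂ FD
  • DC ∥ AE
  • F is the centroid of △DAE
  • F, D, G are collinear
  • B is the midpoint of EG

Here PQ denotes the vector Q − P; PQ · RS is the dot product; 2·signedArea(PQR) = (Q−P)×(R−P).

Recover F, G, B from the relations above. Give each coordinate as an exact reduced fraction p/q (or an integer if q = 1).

1. F_x = -4/3  [F is the centroid of △DAE]
2. F_y = 10/3  [F is the centroid of △DAE]
   → F = (-4/3, 10/3)
3. G_x = -48/53  [F, D, G are collinear ∩ EG ⟂ FD]
4. G_y = 256/53  [F, D, G are collinear ∩ EG ⟂ FD]
   → G = (-48/53, 256/53)
5. B_x = 29/53  [B is the midpoint of EG]
6. B_y = 234/53  [B is the midpoint of EG]
   → B = (29/53, 234/53)

B = (29/53, 234/53)
F = (-4/3, 10/3)
G = (-48/53, 256/53)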